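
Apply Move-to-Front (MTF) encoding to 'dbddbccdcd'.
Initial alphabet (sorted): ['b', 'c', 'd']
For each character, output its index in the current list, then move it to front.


MTF encoding:
'd': index 2 in ['b', 'c', 'd'] -> ['d', 'b', 'c']
'b': index 1 in ['d', 'b', 'c'] -> ['b', 'd', 'c']
'd': index 1 in ['b', 'd', 'c'] -> ['d', 'b', 'c']
'd': index 0 in ['d', 'b', 'c'] -> ['d', 'b', 'c']
'b': index 1 in ['d', 'b', 'c'] -> ['b', 'd', 'c']
'c': index 2 in ['b', 'd', 'c'] -> ['c', 'b', 'd']
'c': index 0 in ['c', 'b', 'd'] -> ['c', 'b', 'd']
'd': index 2 in ['c', 'b', 'd'] -> ['d', 'c', 'b']
'c': index 1 in ['d', 'c', 'b'] -> ['c', 'd', 'b']
'd': index 1 in ['c', 'd', 'b'] -> ['d', 'c', 'b']


Output: [2, 1, 1, 0, 1, 2, 0, 2, 1, 1]


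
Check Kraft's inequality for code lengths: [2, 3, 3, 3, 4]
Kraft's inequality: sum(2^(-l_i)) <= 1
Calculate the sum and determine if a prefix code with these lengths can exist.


Sum = 2^(-2) + 2^(-3) + 2^(-3) + 2^(-3) + 2^(-4)
    = 0.25 + 0.125 + 0.125 + 0.125 + 0.0625
    = 11/16 = 0.6875
Since 0.6875 <= 1, Kraft's inequality IS satisfied.
A prefix code with these lengths CAN exist.

Kraft sum = 0.6875. Satisfied.


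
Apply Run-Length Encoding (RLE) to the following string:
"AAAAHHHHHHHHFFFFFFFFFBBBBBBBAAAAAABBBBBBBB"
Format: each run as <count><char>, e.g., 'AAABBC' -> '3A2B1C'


Scanning runs left to right:
  i=0: run of 'A' x 4 -> '4A'
  i=4: run of 'H' x 8 -> '8H'
  i=12: run of 'F' x 9 -> '9F'
  i=21: run of 'B' x 7 -> '7B'
  i=28: run of 'A' x 6 -> '6A'
  i=34: run of 'B' x 8 -> '8B'

RLE = 4A8H9F7B6A8B


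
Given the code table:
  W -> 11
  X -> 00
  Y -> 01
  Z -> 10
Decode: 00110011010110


Decoding:
00 -> X
11 -> W
00 -> X
11 -> W
01 -> Y
01 -> Y
10 -> Z


Result: XWXWYYZ


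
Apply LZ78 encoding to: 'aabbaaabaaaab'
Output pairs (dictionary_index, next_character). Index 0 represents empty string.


LZ78 encoding steps:
Dictionary: {0: ''}
Step 1: w='' (idx 0), next='a' -> output (0, 'a'), add 'a' as idx 1
Step 2: w='a' (idx 1), next='b' -> output (1, 'b'), add 'ab' as idx 2
Step 3: w='' (idx 0), next='b' -> output (0, 'b'), add 'b' as idx 3
Step 4: w='a' (idx 1), next='a' -> output (1, 'a'), add 'aa' as idx 4
Step 5: w='ab' (idx 2), next='a' -> output (2, 'a'), add 'aba' as idx 5
Step 6: w='aa' (idx 4), next='a' -> output (4, 'a'), add 'aaa' as idx 6
Step 7: w='b' (idx 3), end of input -> output (3, '')


Encoded: [(0, 'a'), (1, 'b'), (0, 'b'), (1, 'a'), (2, 'a'), (4, 'a'), (3, '')]


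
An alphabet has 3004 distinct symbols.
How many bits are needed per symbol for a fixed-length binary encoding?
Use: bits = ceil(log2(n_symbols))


log2(3004) = 11.5527
Bracket: 2^11 = 2048 < 3004 <= 2^12 = 4096
So ceil(log2(3004)) = 12

bits = ceil(log2(3004)) = ceil(11.5527) = 12 bits


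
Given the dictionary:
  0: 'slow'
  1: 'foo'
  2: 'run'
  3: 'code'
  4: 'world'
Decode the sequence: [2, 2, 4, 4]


Look up each index in the dictionary:
  2 -> 'run'
  2 -> 'run'
  4 -> 'world'
  4 -> 'world'

Decoded: "run run world world"


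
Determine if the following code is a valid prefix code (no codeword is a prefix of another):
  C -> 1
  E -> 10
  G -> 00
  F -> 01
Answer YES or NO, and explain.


Checking each pair (does one codeword prefix another?):
  C='1' vs E='10': prefix -- VIOLATION

NO -- this is NOT a valid prefix code. C (1) is a prefix of E (10).


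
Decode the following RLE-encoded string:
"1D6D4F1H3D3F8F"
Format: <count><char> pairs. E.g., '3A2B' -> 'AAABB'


Expanding each <count><char> pair:
  1D -> 'D'
  6D -> 'DDDDDD'
  4F -> 'FFFF'
  1H -> 'H'
  3D -> 'DDD'
  3F -> 'FFF'
  8F -> 'FFFFFFFF'

Decoded = DDDDDDDFFFFHDDDFFFFFFFFFFF


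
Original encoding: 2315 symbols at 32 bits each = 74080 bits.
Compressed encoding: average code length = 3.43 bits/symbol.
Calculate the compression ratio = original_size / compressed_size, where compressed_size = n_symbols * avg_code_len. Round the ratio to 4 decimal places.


original_size = n_symbols * orig_bits = 2315 * 32 = 74080 bits
compressed_size = n_symbols * avg_code_len = 2315 * 3.43 = 7940.45 bits
ratio = original_size / compressed_size = 74080 / 7940.45 = 9.3294

Compression ratio = 9.3294


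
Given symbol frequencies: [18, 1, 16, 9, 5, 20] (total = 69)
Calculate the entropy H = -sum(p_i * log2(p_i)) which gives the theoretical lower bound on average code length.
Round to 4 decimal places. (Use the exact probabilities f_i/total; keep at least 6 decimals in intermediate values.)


Per-symbol terms -p_i * log2(p_i) with p_i = f_i/69:
  p = 18/69 = 0.260870: log2(p) = -1.938599, -p*log2(p) = 0.505722
  p = 1/69 = 0.014493: log2(p) = -6.108524, -p*log2(p) = 0.088529
  p = 16/69 = 0.231884: log2(p) = -2.108524, -p*log2(p) = 0.488933
  p = 9/69 = 0.130435: log2(p) = -2.938599, -p*log2(p) = 0.383296
  p = 5/69 = 0.072464: log2(p) = -3.786596, -p*log2(p) = 0.274391
  p = 20/69 = 0.289855: log2(p) = -1.786596, -p*log2(p) = 0.517854
H = 0.505722 + 0.088529 + 0.488933 + 0.383296 + 0.274391 + 0.517854 = 2.258725

H = 2.2587 bits/symbol


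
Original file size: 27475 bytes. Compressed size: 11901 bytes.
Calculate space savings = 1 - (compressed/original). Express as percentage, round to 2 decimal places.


ratio = compressed/original = 11901/27475 = 0.433157
savings = 1 - ratio = 1 - 0.433157 = 0.566843
as a percentage: 0.566843 * 100 = 56.68%

Space savings = 1 - 11901/27475 = 56.68%


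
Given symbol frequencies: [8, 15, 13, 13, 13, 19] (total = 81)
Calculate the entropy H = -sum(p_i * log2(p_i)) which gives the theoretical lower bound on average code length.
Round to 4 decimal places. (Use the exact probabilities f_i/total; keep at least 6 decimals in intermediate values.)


Per-symbol terms -p_i * log2(p_i) with p_i = f_i/81:
  p = 8/81 = 0.098765: log2(p) = -3.339850, -p*log2(p) = 0.329862
  p = 15/81 = 0.185185: log2(p) = -2.432959, -p*log2(p) = 0.450548
  p = 13/81 = 0.160494: log2(p) = -2.639410, -p*log2(p) = 0.423609
  p = 13/81 = 0.160494: log2(p) = -2.639410, -p*log2(p) = 0.423609
  p = 13/81 = 0.160494: log2(p) = -2.639410, -p*log2(p) = 0.423609
  p = 19/81 = 0.234568: log2(p) = -2.091922, -p*log2(p) = 0.490698
H = 0.329862 + 0.450548 + 0.423609 + 0.423609 + 0.423609 + 0.490698 = 2.541935

H = 2.5419 bits/symbol


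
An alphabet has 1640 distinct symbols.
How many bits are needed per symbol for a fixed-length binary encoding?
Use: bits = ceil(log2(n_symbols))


log2(1640) = 10.6795
Bracket: 2^10 = 1024 < 1640 <= 2^11 = 2048
So ceil(log2(1640)) = 11

bits = ceil(log2(1640)) = ceil(10.6795) = 11 bits


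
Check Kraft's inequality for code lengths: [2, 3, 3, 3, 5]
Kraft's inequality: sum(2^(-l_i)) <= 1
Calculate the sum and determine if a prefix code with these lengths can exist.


Sum = 2^(-2) + 2^(-3) + 2^(-3) + 2^(-3) + 2^(-5)
    = 0.25 + 0.125 + 0.125 + 0.125 + 0.03125
    = 21/32 = 0.65625
Since 0.65625 <= 1, Kraft's inequality IS satisfied.
A prefix code with these lengths CAN exist.

Kraft sum = 0.65625. Satisfied.


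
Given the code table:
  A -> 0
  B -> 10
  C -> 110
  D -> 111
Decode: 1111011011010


Decoding:
111 -> D
10 -> B
110 -> C
110 -> C
10 -> B


Result: DBCCB


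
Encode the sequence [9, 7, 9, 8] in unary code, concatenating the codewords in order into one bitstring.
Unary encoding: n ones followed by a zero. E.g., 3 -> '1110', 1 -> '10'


Encode each number as n ones followed by a terminating 0:
  9 -> 1111111110 (10 bits)
  7 -> 11111110 (8 bits)
  9 -> 1111111110 (10 bits)
  8 -> 111111110 (9 bits)
Total length = 10 + 8 + 10 + 9 = 37 bits.

Unary([9, 7, 9, 8]) = 1111111110111111101111111110111111110 (37 bits)


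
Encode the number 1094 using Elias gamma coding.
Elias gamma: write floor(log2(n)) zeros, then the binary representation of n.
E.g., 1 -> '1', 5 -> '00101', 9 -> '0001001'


num_bits = floor(log2(1094)) + 1 = 11
leading_zeros = num_bits - 1 = 10
binary(1094) = 10001000110

Elias gamma(1094) = '0000000000' + '10001000110' = 000000000010001000110 (21 bits)


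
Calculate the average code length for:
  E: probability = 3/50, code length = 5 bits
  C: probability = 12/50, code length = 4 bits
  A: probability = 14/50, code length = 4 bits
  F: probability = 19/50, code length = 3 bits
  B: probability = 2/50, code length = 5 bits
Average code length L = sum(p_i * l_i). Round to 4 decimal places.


Weighted contributions p_i * l_i:
  E: (3/50) * 5 = 15/50
  C: (12/50) * 4 = 48/50
  A: (14/50) * 4 = 56/50
  F: (19/50) * 3 = 57/50
  B: (2/50) * 5 = 10/50
Sum = (15 + 48 + 56 + 57 + 10)/50 = 186/50

L = 186/50 = 3.7200 bits/symbol


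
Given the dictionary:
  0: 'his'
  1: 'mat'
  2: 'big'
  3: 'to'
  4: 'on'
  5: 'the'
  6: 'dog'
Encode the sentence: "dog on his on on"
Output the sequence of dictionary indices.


Look up each word in the dictionary:
  'dog' -> 6
  'on' -> 4
  'his' -> 0
  'on' -> 4
  'on' -> 4

Encoded: [6, 4, 0, 4, 4]


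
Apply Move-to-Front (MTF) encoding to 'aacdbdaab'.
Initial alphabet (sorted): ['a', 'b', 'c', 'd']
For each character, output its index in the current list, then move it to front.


MTF encoding:
'a': index 0 in ['a', 'b', 'c', 'd'] -> ['a', 'b', 'c', 'd']
'a': index 0 in ['a', 'b', 'c', 'd'] -> ['a', 'b', 'c', 'd']
'c': index 2 in ['a', 'b', 'c', 'd'] -> ['c', 'a', 'b', 'd']
'd': index 3 in ['c', 'a', 'b', 'd'] -> ['d', 'c', 'a', 'b']
'b': index 3 in ['d', 'c', 'a', 'b'] -> ['b', 'd', 'c', 'a']
'd': index 1 in ['b', 'd', 'c', 'a'] -> ['d', 'b', 'c', 'a']
'a': index 3 in ['d', 'b', 'c', 'a'] -> ['a', 'd', 'b', 'c']
'a': index 0 in ['a', 'd', 'b', 'c'] -> ['a', 'd', 'b', 'c']
'b': index 2 in ['a', 'd', 'b', 'c'] -> ['b', 'a', 'd', 'c']


Output: [0, 0, 2, 3, 3, 1, 3, 0, 2]


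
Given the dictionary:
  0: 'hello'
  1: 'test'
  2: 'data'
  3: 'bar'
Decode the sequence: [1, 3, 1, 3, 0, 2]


Look up each index in the dictionary:
  1 -> 'test'
  3 -> 'bar'
  1 -> 'test'
  3 -> 'bar'
  0 -> 'hello'
  2 -> 'data'

Decoded: "test bar test bar hello data"


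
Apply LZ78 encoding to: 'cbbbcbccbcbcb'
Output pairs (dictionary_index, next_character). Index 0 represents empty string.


LZ78 encoding steps:
Dictionary: {0: ''}
Step 1: w='' (idx 0), next='c' -> output (0, 'c'), add 'c' as idx 1
Step 2: w='' (idx 0), next='b' -> output (0, 'b'), add 'b' as idx 2
Step 3: w='b' (idx 2), next='b' -> output (2, 'b'), add 'bb' as idx 3
Step 4: w='c' (idx 1), next='b' -> output (1, 'b'), add 'cb' as idx 4
Step 5: w='c' (idx 1), next='c' -> output (1, 'c'), add 'cc' as idx 5
Step 6: w='b' (idx 2), next='c' -> output (2, 'c'), add 'bc' as idx 6
Step 7: w='bc' (idx 6), next='b' -> output (6, 'b'), add 'bcb' as idx 7


Encoded: [(0, 'c'), (0, 'b'), (2, 'b'), (1, 'b'), (1, 'c'), (2, 'c'), (6, 'b')]


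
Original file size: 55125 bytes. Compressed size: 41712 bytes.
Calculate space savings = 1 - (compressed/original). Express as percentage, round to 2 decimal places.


ratio = compressed/original = 41712/55125 = 0.75668
savings = 1 - ratio = 1 - 0.75668 = 0.24332
as a percentage: 0.24332 * 100 = 24.33%

Space savings = 1 - 41712/55125 = 24.33%


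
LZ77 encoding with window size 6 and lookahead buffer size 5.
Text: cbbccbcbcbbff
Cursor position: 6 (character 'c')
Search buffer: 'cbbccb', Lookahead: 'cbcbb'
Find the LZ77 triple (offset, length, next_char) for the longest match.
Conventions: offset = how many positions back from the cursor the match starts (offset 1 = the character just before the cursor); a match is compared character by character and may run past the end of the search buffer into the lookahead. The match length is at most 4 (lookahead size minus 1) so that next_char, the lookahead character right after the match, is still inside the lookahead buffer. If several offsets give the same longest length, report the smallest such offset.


Try each offset into the search buffer:
  offset=1 (pos 5, char 'b'): match length 0
  offset=2 (pos 4, char 'c'): match length 4
  offset=3 (pos 3, char 'c'): match length 1
  offset=4 (pos 2, char 'b'): match length 0
  offset=5 (pos 1, char 'b'): match length 0
  offset=6 (pos 0, char 'c'): match length 2
Longest match has length 4 at offset 2.
next_char = character at position 6 + 4 = 10 -> 'b'

Best match: offset=2, length=4 (matching 'cbcb' starting at position 4)
LZ77 triple: (2, 4, 'b')


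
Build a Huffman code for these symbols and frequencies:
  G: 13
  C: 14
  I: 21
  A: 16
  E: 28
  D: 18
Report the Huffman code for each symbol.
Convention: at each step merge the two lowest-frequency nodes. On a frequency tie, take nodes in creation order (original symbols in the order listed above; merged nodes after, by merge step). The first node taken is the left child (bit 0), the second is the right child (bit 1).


Huffman tree construction:
Step 1: Merge G(13) + C(14) = 27
Step 2: Merge A(16) + D(18) = 34
Step 3: Merge I(21) + (G+C)(27) = 48
Step 4: Merge E(28) + (A+D)(34) = 62
Step 5: Merge (I+(G+C))(48) + (E+(A+D))(62) = 110
Read each symbol's code off the tree from the root (left child = 0, right child = 1).

Codes:
  G: 010 (length 3)
  C: 011 (length 3)
  I: 00 (length 2)
  A: 110 (length 3)
  E: 10 (length 2)
  D: 111 (length 3)
Average code length: 281/110 = 2.5545 bits/symbol


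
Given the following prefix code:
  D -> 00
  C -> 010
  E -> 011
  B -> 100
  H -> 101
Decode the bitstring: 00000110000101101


Decoding step by step:
Bits 00 -> D
Bits 00 -> D
Bits 011 -> E
Bits 00 -> D
Bits 00 -> D
Bits 101 -> H
Bits 101 -> H


Decoded message: DDEDDHH


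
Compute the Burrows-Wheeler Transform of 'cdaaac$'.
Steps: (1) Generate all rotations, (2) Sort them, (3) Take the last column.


Rotations (sorted):
  0: $cdaaac -> last char: c
  1: aaac$cd -> last char: d
  2: aac$cda -> last char: a
  3: ac$cdaa -> last char: a
  4: c$cdaaa -> last char: a
  5: cdaaac$ -> last char: $
  6: daaac$c -> last char: c


BWT = cdaaa$c


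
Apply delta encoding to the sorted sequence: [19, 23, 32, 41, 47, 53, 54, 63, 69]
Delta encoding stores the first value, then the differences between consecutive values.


First value: 19
Deltas:
  23 - 19 = 4
  32 - 23 = 9
  41 - 32 = 9
  47 - 41 = 6
  53 - 47 = 6
  54 - 53 = 1
  63 - 54 = 9
  69 - 63 = 6


Delta encoded: [19, 4, 9, 9, 6, 6, 1, 9, 6]


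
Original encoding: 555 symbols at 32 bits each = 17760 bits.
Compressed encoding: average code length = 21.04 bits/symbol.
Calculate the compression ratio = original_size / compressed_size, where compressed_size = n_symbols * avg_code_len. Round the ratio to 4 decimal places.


original_size = n_symbols * orig_bits = 555 * 32 = 17760 bits
compressed_size = n_symbols * avg_code_len = 555 * 21.04 = 11677.2 bits
ratio = original_size / compressed_size = 17760 / 11677.2 = 1.5209

Compression ratio = 1.5209


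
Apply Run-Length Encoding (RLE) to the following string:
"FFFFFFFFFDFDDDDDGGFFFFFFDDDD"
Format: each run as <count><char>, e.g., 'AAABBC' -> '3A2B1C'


Scanning runs left to right:
  i=0: run of 'F' x 9 -> '9F'
  i=9: run of 'D' x 1 -> '1D'
  i=10: run of 'F' x 1 -> '1F'
  i=11: run of 'D' x 5 -> '5D'
  i=16: run of 'G' x 2 -> '2G'
  i=18: run of 'F' x 6 -> '6F'
  i=24: run of 'D' x 4 -> '4D'

RLE = 9F1D1F5D2G6F4D


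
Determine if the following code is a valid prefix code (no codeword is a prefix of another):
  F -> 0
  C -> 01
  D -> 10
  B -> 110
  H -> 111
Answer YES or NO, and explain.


Checking each pair (does one codeword prefix another?):
  F='0' vs C='01': prefix -- VIOLATION

NO -- this is NOT a valid prefix code. F (0) is a prefix of C (01).


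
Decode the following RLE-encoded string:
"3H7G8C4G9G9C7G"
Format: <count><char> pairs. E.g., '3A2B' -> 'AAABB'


Expanding each <count><char> pair:
  3H -> 'HHH'
  7G -> 'GGGGGGG'
  8C -> 'CCCCCCCC'
  4G -> 'GGGG'
  9G -> 'GGGGGGGGG'
  9C -> 'CCCCCCCCC'
  7G -> 'GGGGGGG'

Decoded = HHHGGGGGGGCCCCCCCCGGGGGGGGGGGGGCCCCCCCCCGGGGGGG


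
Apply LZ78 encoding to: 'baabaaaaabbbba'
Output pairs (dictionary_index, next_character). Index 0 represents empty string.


LZ78 encoding steps:
Dictionary: {0: ''}
Step 1: w='' (idx 0), next='b' -> output (0, 'b'), add 'b' as idx 1
Step 2: w='' (idx 0), next='a' -> output (0, 'a'), add 'a' as idx 2
Step 3: w='a' (idx 2), next='b' -> output (2, 'b'), add 'ab' as idx 3
Step 4: w='a' (idx 2), next='a' -> output (2, 'a'), add 'aa' as idx 4
Step 5: w='aa' (idx 4), next='a' -> output (4, 'a'), add 'aaa' as idx 5
Step 6: w='b' (idx 1), next='b' -> output (1, 'b'), add 'bb' as idx 6
Step 7: w='bb' (idx 6), next='a' -> output (6, 'a'), add 'bba' as idx 7


Encoded: [(0, 'b'), (0, 'a'), (2, 'b'), (2, 'a'), (4, 'a'), (1, 'b'), (6, 'a')]


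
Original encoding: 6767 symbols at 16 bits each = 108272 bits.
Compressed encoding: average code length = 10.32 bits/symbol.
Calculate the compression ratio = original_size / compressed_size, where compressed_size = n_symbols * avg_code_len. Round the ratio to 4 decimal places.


original_size = n_symbols * orig_bits = 6767 * 16 = 108272 bits
compressed_size = n_symbols * avg_code_len = 6767 * 10.32 = 69835.44 bits
ratio = original_size / compressed_size = 108272 / 69835.44 = 1.5504

Compression ratio = 1.5504


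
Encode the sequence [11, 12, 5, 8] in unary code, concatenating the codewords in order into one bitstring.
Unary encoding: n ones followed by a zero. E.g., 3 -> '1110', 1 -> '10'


Encode each number as n ones followed by a terminating 0:
  11 -> 111111111110 (12 bits)
  12 -> 1111111111110 (13 bits)
  5 -> 111110 (6 bits)
  8 -> 111111110 (9 bits)
Total length = 12 + 13 + 6 + 9 = 40 bits.

Unary([11, 12, 5, 8]) = 1111111111101111111111110111110111111110 (40 bits)


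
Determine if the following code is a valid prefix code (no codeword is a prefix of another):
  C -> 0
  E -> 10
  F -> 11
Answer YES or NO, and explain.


Checking each pair (does one codeword prefix another?):
  C='0' vs E='10': no prefix
  C='0' vs F='11': no prefix
  E='10' vs C='0': no prefix
  E='10' vs F='11': no prefix
  F='11' vs C='0': no prefix
  F='11' vs E='10': no prefix
No violation found over all pairs.

YES -- this is a valid prefix code. No codeword is a prefix of any other codeword.


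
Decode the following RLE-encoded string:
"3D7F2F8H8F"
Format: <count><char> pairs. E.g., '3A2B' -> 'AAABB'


Expanding each <count><char> pair:
  3D -> 'DDD'
  7F -> 'FFFFFFF'
  2F -> 'FF'
  8H -> 'HHHHHHHH'
  8F -> 'FFFFFFFF'

Decoded = DDDFFFFFFFFFHHHHHHHHFFFFFFFF


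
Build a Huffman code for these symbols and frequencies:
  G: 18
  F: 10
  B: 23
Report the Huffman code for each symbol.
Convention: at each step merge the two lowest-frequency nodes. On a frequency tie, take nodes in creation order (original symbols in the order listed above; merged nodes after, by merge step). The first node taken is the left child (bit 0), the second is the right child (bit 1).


Huffman tree construction:
Step 1: Merge F(10) + G(18) = 28
Step 2: Merge B(23) + (F+G)(28) = 51
Read each symbol's code off the tree from the root (left child = 0, right child = 1).

Codes:
  G: 11 (length 2)
  F: 10 (length 2)
  B: 0 (length 1)
Average code length: 79/51 = 1.5490 bits/symbol


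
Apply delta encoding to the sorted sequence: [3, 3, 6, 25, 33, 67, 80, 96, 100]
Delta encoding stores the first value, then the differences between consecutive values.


First value: 3
Deltas:
  3 - 3 = 0
  6 - 3 = 3
  25 - 6 = 19
  33 - 25 = 8
  67 - 33 = 34
  80 - 67 = 13
  96 - 80 = 16
  100 - 96 = 4


Delta encoded: [3, 0, 3, 19, 8, 34, 13, 16, 4]


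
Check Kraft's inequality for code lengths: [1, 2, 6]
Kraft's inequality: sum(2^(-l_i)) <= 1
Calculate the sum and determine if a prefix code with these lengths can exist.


Sum = 2^(-1) + 2^(-2) + 2^(-6)
    = 0.5 + 0.25 + 0.015625
    = 49/64 = 0.765625
Since 0.765625 <= 1, Kraft's inequality IS satisfied.
A prefix code with these lengths CAN exist.

Kraft sum = 0.765625. Satisfied.


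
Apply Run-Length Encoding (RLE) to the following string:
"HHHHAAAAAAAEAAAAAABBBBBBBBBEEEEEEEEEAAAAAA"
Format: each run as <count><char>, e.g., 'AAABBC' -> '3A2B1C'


Scanning runs left to right:
  i=0: run of 'H' x 4 -> '4H'
  i=4: run of 'A' x 7 -> '7A'
  i=11: run of 'E' x 1 -> '1E'
  i=12: run of 'A' x 6 -> '6A'
  i=18: run of 'B' x 9 -> '9B'
  i=27: run of 'E' x 9 -> '9E'
  i=36: run of 'A' x 6 -> '6A'

RLE = 4H7A1E6A9B9E6A


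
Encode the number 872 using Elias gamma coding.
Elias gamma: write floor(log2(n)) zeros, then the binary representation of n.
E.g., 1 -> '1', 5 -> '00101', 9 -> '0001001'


num_bits = floor(log2(872)) + 1 = 10
leading_zeros = num_bits - 1 = 9
binary(872) = 1101101000

Elias gamma(872) = '000000000' + '1101101000' = 0000000001101101000 (19 bits)


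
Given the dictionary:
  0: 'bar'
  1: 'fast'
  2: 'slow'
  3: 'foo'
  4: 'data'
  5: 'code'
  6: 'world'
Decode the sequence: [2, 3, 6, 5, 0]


Look up each index in the dictionary:
  2 -> 'slow'
  3 -> 'foo'
  6 -> 'world'
  5 -> 'code'
  0 -> 'bar'

Decoded: "slow foo world code bar"


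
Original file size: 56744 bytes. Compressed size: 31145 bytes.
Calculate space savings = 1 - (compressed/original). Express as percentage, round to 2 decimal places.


ratio = compressed/original = 31145/56744 = 0.548869
savings = 1 - ratio = 1 - 0.548869 = 0.451131
as a percentage: 0.451131 * 100 = 45.11%

Space savings = 1 - 31145/56744 = 45.11%


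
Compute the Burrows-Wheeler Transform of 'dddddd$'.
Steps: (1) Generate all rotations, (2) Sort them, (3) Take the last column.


Rotations (sorted):
  0: $dddddd -> last char: d
  1: d$ddddd -> last char: d
  2: dd$dddd -> last char: d
  3: ddd$ddd -> last char: d
  4: dddd$dd -> last char: d
  5: ddddd$d -> last char: d
  6: dddddd$ -> last char: $


BWT = dddddd$


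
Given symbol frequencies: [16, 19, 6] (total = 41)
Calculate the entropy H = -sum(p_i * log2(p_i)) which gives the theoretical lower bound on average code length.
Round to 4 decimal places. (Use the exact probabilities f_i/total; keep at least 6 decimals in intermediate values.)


Per-symbol terms -p_i * log2(p_i) with p_i = f_i/41:
  p = 16/41 = 0.390244: log2(p) = -1.357552, -p*log2(p) = 0.529776
  p = 19/41 = 0.463415: log2(p) = -1.109624, -p*log2(p) = 0.514216
  p = 6/41 = 0.146341: log2(p) = -2.772590, -p*log2(p) = 0.405745
H = 0.529776 + 0.514216 + 0.405745 = 1.449737

H = 1.4497 bits/symbol


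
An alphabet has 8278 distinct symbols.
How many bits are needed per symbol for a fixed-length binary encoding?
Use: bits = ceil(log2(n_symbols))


log2(8278) = 13.0151
Bracket: 2^13 = 8192 < 8278 <= 2^14 = 16384
So ceil(log2(8278)) = 14

bits = ceil(log2(8278)) = ceil(13.0151) = 14 bits


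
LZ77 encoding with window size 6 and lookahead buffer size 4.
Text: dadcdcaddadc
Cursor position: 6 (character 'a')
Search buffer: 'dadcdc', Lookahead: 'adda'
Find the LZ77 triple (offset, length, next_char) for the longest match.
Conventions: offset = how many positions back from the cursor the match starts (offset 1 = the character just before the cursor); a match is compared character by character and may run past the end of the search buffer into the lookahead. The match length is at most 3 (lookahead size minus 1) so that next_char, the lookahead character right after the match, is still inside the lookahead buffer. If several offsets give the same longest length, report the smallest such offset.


Try each offset into the search buffer:
  offset=1 (pos 5, char 'c'): match length 0
  offset=2 (pos 4, char 'd'): match length 0
  offset=3 (pos 3, char 'c'): match length 0
  offset=4 (pos 2, char 'd'): match length 0
  offset=5 (pos 1, char 'a'): match length 2
  offset=6 (pos 0, char 'd'): match length 0
Longest match has length 2 at offset 5.
next_char = character at position 6 + 2 = 8 -> 'd'

Best match: offset=5, length=2 (matching 'ad' starting at position 1)
LZ77 triple: (5, 2, 'd')


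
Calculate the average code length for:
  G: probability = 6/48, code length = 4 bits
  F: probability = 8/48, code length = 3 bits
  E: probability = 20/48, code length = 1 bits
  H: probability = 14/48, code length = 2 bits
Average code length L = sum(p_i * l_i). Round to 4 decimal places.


Weighted contributions p_i * l_i:
  G: (6/48) * 4 = 24/48
  F: (8/48) * 3 = 24/48
  E: (20/48) * 1 = 20/48
  H: (14/48) * 2 = 28/48
Sum = (24 + 24 + 20 + 28)/48 = 96/48

L = 96/48 = 2.0000 bits/symbol


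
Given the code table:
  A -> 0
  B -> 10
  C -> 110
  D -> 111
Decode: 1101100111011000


Decoding:
110 -> C
110 -> C
0 -> A
111 -> D
0 -> A
110 -> C
0 -> A
0 -> A


Result: CCADACAA


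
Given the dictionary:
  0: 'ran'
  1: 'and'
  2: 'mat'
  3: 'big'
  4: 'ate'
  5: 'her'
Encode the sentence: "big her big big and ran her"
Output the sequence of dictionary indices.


Look up each word in the dictionary:
  'big' -> 3
  'her' -> 5
  'big' -> 3
  'big' -> 3
  'and' -> 1
  'ran' -> 0
  'her' -> 5

Encoded: [3, 5, 3, 3, 1, 0, 5]


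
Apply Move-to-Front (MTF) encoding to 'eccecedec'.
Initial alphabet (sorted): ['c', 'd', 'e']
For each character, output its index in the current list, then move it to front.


MTF encoding:
'e': index 2 in ['c', 'd', 'e'] -> ['e', 'c', 'd']
'c': index 1 in ['e', 'c', 'd'] -> ['c', 'e', 'd']
'c': index 0 in ['c', 'e', 'd'] -> ['c', 'e', 'd']
'e': index 1 in ['c', 'e', 'd'] -> ['e', 'c', 'd']
'c': index 1 in ['e', 'c', 'd'] -> ['c', 'e', 'd']
'e': index 1 in ['c', 'e', 'd'] -> ['e', 'c', 'd']
'd': index 2 in ['e', 'c', 'd'] -> ['d', 'e', 'c']
'e': index 1 in ['d', 'e', 'c'] -> ['e', 'd', 'c']
'c': index 2 in ['e', 'd', 'c'] -> ['c', 'e', 'd']


Output: [2, 1, 0, 1, 1, 1, 2, 1, 2]


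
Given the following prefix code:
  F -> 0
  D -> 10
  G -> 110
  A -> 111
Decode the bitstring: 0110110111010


Decoding step by step:
Bits 0 -> F
Bits 110 -> G
Bits 110 -> G
Bits 111 -> A
Bits 0 -> F
Bits 10 -> D


Decoded message: FGGAFD


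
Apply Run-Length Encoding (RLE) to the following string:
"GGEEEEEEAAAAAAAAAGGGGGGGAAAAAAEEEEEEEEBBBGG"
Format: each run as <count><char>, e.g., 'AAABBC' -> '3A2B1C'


Scanning runs left to right:
  i=0: run of 'G' x 2 -> '2G'
  i=2: run of 'E' x 6 -> '6E'
  i=8: run of 'A' x 9 -> '9A'
  i=17: run of 'G' x 7 -> '7G'
  i=24: run of 'A' x 6 -> '6A'
  i=30: run of 'E' x 8 -> '8E'
  i=38: run of 'B' x 3 -> '3B'
  i=41: run of 'G' x 2 -> '2G'

RLE = 2G6E9A7G6A8E3B2G


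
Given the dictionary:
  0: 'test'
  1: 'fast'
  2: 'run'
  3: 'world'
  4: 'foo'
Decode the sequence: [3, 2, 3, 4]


Look up each index in the dictionary:
  3 -> 'world'
  2 -> 'run'
  3 -> 'world'
  4 -> 'foo'

Decoded: "world run world foo"


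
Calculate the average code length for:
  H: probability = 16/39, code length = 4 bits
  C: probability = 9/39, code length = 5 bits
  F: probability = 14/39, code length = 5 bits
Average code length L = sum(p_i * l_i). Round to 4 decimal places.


Weighted contributions p_i * l_i:
  H: (16/39) * 4 = 64/39
  C: (9/39) * 5 = 45/39
  F: (14/39) * 5 = 70/39
Sum = (64 + 45 + 70)/39 = 179/39

L = 179/39 = 4.5897 bits/symbol


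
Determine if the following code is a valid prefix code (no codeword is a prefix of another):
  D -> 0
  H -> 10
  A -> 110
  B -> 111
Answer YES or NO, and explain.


Checking each pair (does one codeword prefix another?):
  D='0' vs H='10': no prefix
  D='0' vs A='110': no prefix
  D='0' vs B='111': no prefix
  H='10' vs D='0': no prefix
  H='10' vs A='110': no prefix
  H='10' vs B='111': no prefix
  A='110' vs D='0': no prefix
  A='110' vs H='10': no prefix
  A='110' vs B='111': no prefix
  B='111' vs D='0': no prefix
  B='111' vs H='10': no prefix
  B='111' vs A='110': no prefix
No violation found over all pairs.

YES -- this is a valid prefix code. No codeword is a prefix of any other codeword.


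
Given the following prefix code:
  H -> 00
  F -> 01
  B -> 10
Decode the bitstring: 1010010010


Decoding step by step:
Bits 10 -> B
Bits 10 -> B
Bits 01 -> F
Bits 00 -> H
Bits 10 -> B


Decoded message: BBFHB


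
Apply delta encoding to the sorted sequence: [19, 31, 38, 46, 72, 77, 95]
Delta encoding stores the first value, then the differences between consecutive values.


First value: 19
Deltas:
  31 - 19 = 12
  38 - 31 = 7
  46 - 38 = 8
  72 - 46 = 26
  77 - 72 = 5
  95 - 77 = 18


Delta encoded: [19, 12, 7, 8, 26, 5, 18]


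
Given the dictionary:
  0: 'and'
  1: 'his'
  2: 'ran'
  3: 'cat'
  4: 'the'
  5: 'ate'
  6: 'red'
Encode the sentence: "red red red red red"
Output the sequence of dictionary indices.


Look up each word in the dictionary:
  'red' -> 6
  'red' -> 6
  'red' -> 6
  'red' -> 6
  'red' -> 6

Encoded: [6, 6, 6, 6, 6]


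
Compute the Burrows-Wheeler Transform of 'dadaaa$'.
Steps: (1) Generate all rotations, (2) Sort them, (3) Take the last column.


Rotations (sorted):
  0: $dadaaa -> last char: a
  1: a$dadaa -> last char: a
  2: aa$dada -> last char: a
  3: aaa$dad -> last char: d
  4: adaaa$d -> last char: d
  5: daaa$da -> last char: a
  6: dadaaa$ -> last char: $


BWT = aaadda$


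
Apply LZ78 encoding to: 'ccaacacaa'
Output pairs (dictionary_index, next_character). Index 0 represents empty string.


LZ78 encoding steps:
Dictionary: {0: ''}
Step 1: w='' (idx 0), next='c' -> output (0, 'c'), add 'c' as idx 1
Step 2: w='c' (idx 1), next='a' -> output (1, 'a'), add 'ca' as idx 2
Step 3: w='' (idx 0), next='a' -> output (0, 'a'), add 'a' as idx 3
Step 4: w='ca' (idx 2), next='c' -> output (2, 'c'), add 'cac' as idx 4
Step 5: w='a' (idx 3), next='a' -> output (3, 'a'), add 'aa' as idx 5


Encoded: [(0, 'c'), (1, 'a'), (0, 'a'), (2, 'c'), (3, 'a')]


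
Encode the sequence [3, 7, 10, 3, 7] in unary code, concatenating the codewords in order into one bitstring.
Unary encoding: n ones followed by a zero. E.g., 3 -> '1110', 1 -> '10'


Encode each number as n ones followed by a terminating 0:
  3 -> 1110 (4 bits)
  7 -> 11111110 (8 bits)
  10 -> 11111111110 (11 bits)
  3 -> 1110 (4 bits)
  7 -> 11111110 (8 bits)
Total length = 4 + 8 + 11 + 4 + 8 = 35 bits.

Unary([3, 7, 10, 3, 7]) = 11101111111011111111110111011111110 (35 bits)


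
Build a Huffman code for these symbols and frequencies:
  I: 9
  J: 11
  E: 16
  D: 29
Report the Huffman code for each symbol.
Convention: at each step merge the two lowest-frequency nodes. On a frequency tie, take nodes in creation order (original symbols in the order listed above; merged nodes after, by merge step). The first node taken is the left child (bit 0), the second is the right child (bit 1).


Huffman tree construction:
Step 1: Merge I(9) + J(11) = 20
Step 2: Merge E(16) + (I+J)(20) = 36
Step 3: Merge D(29) + (E+(I+J))(36) = 65
Read each symbol's code off the tree from the root (left child = 0, right child = 1).

Codes:
  I: 110 (length 3)
  J: 111 (length 3)
  E: 10 (length 2)
  D: 0 (length 1)
Average code length: 121/65 = 1.8615 bits/symbol


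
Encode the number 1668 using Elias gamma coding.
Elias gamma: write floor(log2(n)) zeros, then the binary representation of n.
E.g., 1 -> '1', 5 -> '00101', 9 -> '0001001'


num_bits = floor(log2(1668)) + 1 = 11
leading_zeros = num_bits - 1 = 10
binary(1668) = 11010000100

Elias gamma(1668) = '0000000000' + '11010000100' = 000000000011010000100 (21 bits)


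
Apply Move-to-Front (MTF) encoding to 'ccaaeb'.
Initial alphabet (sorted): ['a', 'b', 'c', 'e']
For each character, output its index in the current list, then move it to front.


MTF encoding:
'c': index 2 in ['a', 'b', 'c', 'e'] -> ['c', 'a', 'b', 'e']
'c': index 0 in ['c', 'a', 'b', 'e'] -> ['c', 'a', 'b', 'e']
'a': index 1 in ['c', 'a', 'b', 'e'] -> ['a', 'c', 'b', 'e']
'a': index 0 in ['a', 'c', 'b', 'e'] -> ['a', 'c', 'b', 'e']
'e': index 3 in ['a', 'c', 'b', 'e'] -> ['e', 'a', 'c', 'b']
'b': index 3 in ['e', 'a', 'c', 'b'] -> ['b', 'e', 'a', 'c']


Output: [2, 0, 1, 0, 3, 3]


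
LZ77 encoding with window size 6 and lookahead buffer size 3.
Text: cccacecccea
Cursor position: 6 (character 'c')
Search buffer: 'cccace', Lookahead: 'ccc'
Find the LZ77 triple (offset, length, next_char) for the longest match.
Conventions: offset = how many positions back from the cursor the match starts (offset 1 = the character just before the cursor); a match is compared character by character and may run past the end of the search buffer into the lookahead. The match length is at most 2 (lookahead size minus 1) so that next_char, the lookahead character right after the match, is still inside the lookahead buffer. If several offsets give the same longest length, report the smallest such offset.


Try each offset into the search buffer:
  offset=1 (pos 5, char 'e'): match length 0
  offset=2 (pos 4, char 'c'): match length 1
  offset=3 (pos 3, char 'a'): match length 0
  offset=4 (pos 2, char 'c'): match length 1
  offset=5 (pos 1, char 'c'): match length 2
  offset=6 (pos 0, char 'c'): match length 2
Longest match has length 2, found at offsets 5, 6; take the smallest, offset 5.
next_char = character at position 6 + 2 = 8 -> 'c'

Best match: offset=5, length=2 (matching 'cc' starting at position 1)
LZ77 triple: (5, 2, 'c')


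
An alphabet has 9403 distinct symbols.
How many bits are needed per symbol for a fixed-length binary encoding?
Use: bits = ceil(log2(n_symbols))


log2(9403) = 13.1989
Bracket: 2^13 = 8192 < 9403 <= 2^14 = 16384
So ceil(log2(9403)) = 14

bits = ceil(log2(9403)) = ceil(13.1989) = 14 bits


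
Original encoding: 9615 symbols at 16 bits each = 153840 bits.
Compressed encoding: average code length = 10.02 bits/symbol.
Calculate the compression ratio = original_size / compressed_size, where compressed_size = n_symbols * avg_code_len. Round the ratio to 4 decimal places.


original_size = n_symbols * orig_bits = 9615 * 16 = 153840 bits
compressed_size = n_symbols * avg_code_len = 9615 * 10.02 = 96342.3 bits
ratio = original_size / compressed_size = 153840 / 96342.3 = 1.5968

Compression ratio = 1.5968


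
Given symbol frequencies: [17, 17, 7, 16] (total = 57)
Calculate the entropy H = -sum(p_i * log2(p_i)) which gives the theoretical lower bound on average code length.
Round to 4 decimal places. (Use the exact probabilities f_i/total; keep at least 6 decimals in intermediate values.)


Per-symbol terms -p_i * log2(p_i) with p_i = f_i/57:
  p = 17/57 = 0.298246: log2(p) = -1.745427, -p*log2(p) = 0.520566
  p = 17/57 = 0.298246: log2(p) = -1.745427, -p*log2(p) = 0.520566
  p = 7/57 = 0.122807: log2(p) = -3.025535, -p*log2(p) = 0.371557
  p = 16/57 = 0.280702: log2(p) = -1.832890, -p*log2(p) = 0.514495
H = 0.520566 + 0.520566 + 0.371557 + 0.514495 = 1.927184

H = 1.9272 bits/symbol


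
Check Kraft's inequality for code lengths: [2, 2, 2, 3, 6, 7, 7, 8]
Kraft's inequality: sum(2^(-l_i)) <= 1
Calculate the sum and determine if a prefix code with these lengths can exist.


Sum = 2^(-2) + 2^(-2) + 2^(-2) + 2^(-3) + 2^(-6) + 2^(-7) + 2^(-7) + 2^(-8)
    = 0.25 + 0.25 + 0.25 + 0.125 + 0.015625 + 0.0078125 + 0.0078125 + 0.00390625
    = 233/256 = 0.91015625
Since 0.91015625 <= 1, Kraft's inequality IS satisfied.
A prefix code with these lengths CAN exist.

Kraft sum = 0.91015625. Satisfied.


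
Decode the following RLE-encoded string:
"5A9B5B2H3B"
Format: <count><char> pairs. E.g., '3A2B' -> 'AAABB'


Expanding each <count><char> pair:
  5A -> 'AAAAA'
  9B -> 'BBBBBBBBB'
  5B -> 'BBBBB'
  2H -> 'HH'
  3B -> 'BBB'

Decoded = AAAAABBBBBBBBBBBBBBHHBBB


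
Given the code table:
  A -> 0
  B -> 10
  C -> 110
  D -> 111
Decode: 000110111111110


Decoding:
0 -> A
0 -> A
0 -> A
110 -> C
111 -> D
111 -> D
110 -> C


Result: AAACDDC


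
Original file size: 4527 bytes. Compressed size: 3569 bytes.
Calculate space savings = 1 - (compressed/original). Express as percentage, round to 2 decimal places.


ratio = compressed/original = 3569/4527 = 0.788381
savings = 1 - ratio = 1 - 0.788381 = 0.211619
as a percentage: 0.211619 * 100 = 21.16%

Space savings = 1 - 3569/4527 = 21.16%


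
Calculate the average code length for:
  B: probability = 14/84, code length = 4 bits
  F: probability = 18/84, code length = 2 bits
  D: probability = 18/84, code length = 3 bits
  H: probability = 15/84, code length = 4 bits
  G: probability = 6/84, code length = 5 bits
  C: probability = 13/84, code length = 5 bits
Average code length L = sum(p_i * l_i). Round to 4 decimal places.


Weighted contributions p_i * l_i:
  B: (14/84) * 4 = 56/84
  F: (18/84) * 2 = 36/84
  D: (18/84) * 3 = 54/84
  H: (15/84) * 4 = 60/84
  G: (6/84) * 5 = 30/84
  C: (13/84) * 5 = 65/84
Sum = (56 + 36 + 54 + 60 + 30 + 65)/84 = 301/84

L = 301/84 = 3.5833 bits/symbol


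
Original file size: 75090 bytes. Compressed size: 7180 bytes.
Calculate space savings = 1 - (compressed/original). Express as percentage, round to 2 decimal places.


ratio = compressed/original = 7180/75090 = 0.095619
savings = 1 - ratio = 1 - 0.095619 = 0.904381
as a percentage: 0.904381 * 100 = 90.44%

Space savings = 1 - 7180/75090 = 90.44%


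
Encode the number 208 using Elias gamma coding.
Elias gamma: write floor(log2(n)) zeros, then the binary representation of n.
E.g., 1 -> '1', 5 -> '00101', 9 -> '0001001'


num_bits = floor(log2(208)) + 1 = 8
leading_zeros = num_bits - 1 = 7
binary(208) = 11010000

Elias gamma(208) = '0000000' + '11010000' = 000000011010000 (15 bits)


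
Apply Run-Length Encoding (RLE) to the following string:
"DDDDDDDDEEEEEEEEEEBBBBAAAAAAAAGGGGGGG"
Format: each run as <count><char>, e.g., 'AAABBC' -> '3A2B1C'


Scanning runs left to right:
  i=0: run of 'D' x 8 -> '8D'
  i=8: run of 'E' x 10 -> '10E'
  i=18: run of 'B' x 4 -> '4B'
  i=22: run of 'A' x 8 -> '8A'
  i=30: run of 'G' x 7 -> '7G'

RLE = 8D10E4B8A7G


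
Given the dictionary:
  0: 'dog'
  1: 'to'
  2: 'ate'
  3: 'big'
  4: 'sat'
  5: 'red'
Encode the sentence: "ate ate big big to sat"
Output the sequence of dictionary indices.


Look up each word in the dictionary:
  'ate' -> 2
  'ate' -> 2
  'big' -> 3
  'big' -> 3
  'to' -> 1
  'sat' -> 4

Encoded: [2, 2, 3, 3, 1, 4]


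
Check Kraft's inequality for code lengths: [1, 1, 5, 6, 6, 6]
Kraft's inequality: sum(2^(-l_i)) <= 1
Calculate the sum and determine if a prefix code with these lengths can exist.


Sum = 2^(-1) + 2^(-1) + 2^(-5) + 2^(-6) + 2^(-6) + 2^(-6)
    = 0.5 + 0.5 + 0.03125 + 0.015625 + 0.015625 + 0.015625
    = 69/64 = 1.078125
Since 1.078125 > 1, Kraft's inequality is NOT satisfied.
A prefix code with these lengths CANNOT exist.

Kraft sum = 1.078125. Not satisfied.


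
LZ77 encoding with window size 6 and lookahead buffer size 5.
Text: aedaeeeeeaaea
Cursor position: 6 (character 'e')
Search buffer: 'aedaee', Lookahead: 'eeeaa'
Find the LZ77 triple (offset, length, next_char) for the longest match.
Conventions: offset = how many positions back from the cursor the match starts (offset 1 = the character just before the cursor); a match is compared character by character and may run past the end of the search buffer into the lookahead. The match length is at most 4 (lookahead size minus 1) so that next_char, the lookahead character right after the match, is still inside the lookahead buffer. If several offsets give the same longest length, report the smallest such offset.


Try each offset into the search buffer:
  offset=1 (pos 5, char 'e'): match length 3
  offset=2 (pos 4, char 'e'): match length 3
  offset=3 (pos 3, char 'a'): match length 0
  offset=4 (pos 2, char 'd'): match length 0
  offset=5 (pos 1, char 'e'): match length 1
  offset=6 (pos 0, char 'a'): match length 0
Longest match has length 3, found at offsets 1, 2; take the smallest, offset 1.
next_char = character at position 6 + 3 = 9 -> 'a'

Best match: offset=1, length=3 (matching 'eee' starting at position 5)
LZ77 triple: (1, 3, 'a')


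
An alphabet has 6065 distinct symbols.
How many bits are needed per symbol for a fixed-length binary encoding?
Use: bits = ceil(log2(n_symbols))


log2(6065) = 12.5663
Bracket: 2^12 = 4096 < 6065 <= 2^13 = 8192
So ceil(log2(6065)) = 13

bits = ceil(log2(6065)) = ceil(12.5663) = 13 bits


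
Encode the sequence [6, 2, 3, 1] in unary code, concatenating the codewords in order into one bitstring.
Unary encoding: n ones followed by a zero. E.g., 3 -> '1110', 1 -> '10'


Encode each number as n ones followed by a terminating 0:
  6 -> 1111110 (7 bits)
  2 -> 110 (3 bits)
  3 -> 1110 (4 bits)
  1 -> 10 (2 bits)
Total length = 7 + 3 + 4 + 2 = 16 bits.

Unary([6, 2, 3, 1]) = 1111110110111010 (16 bits)
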